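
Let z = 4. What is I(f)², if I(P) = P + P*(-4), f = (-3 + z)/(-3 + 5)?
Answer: 9/4 ≈ 2.2500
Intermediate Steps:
f = ½ (f = (-3 + 4)/(-3 + 5) = 1/2 = 1*(½) = ½ ≈ 0.50000)
I(P) = -3*P (I(P) = P - 4*P = -3*P)
I(f)² = (-3*½)² = (-3/2)² = 9/4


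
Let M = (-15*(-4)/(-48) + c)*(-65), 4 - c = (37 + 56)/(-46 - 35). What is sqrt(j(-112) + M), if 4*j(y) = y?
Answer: I*sqrt(91167)/18 ≈ 16.774*I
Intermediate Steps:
c = 139/27 (c = 4 - (37 + 56)/(-46 - 35) = 4 - 93/(-81) = 4 - 93*(-1)/81 = 4 - 1*(-31/27) = 4 + 31/27 = 139/27 ≈ 5.1481)
j(y) = y/4
M = -27365/108 (M = (-15*(-4)/(-48) + 139/27)*(-65) = (60*(-1/48) + 139/27)*(-65) = (-5/4 + 139/27)*(-65) = (421/108)*(-65) = -27365/108 ≈ -253.38)
sqrt(j(-112) + M) = sqrt((1/4)*(-112) - 27365/108) = sqrt(-28 - 27365/108) = sqrt(-30389/108) = I*sqrt(91167)/18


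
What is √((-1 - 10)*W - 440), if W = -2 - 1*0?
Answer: I*√418 ≈ 20.445*I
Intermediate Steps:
W = -2 (W = -2 + 0 = -2)
√((-1 - 10)*W - 440) = √((-1 - 10)*(-2) - 440) = √(-11*(-2) - 440) = √(22 - 440) = √(-418) = I*√418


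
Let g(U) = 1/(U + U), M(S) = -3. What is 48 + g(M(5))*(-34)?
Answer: 161/3 ≈ 53.667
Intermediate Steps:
g(U) = 1/(2*U)
48 + g(M(5))*(-34) = 48 + ((1/2)/(-3))*(-34) = 48 + ((1/2)*(-1/3))*(-34) = 48 - 1/6*(-34) = 48 + 17/3 = 161/3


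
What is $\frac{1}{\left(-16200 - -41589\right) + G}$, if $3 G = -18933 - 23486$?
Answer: $\frac{3}{33748} \approx 8.8894 \cdot 10^{-5}$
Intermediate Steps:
$G = - \frac{42419}{3}$ ($G = \frac{-18933 - 23486}{3} = \frac{1}{3} \left(-42419\right) = - \frac{42419}{3} \approx -14140.0$)
$\frac{1}{\left(-16200 - -41589\right) + G} = \frac{1}{\left(-16200 - -41589\right) - \frac{42419}{3}} = \frac{1}{\left(-16200 + 41589\right) - \frac{42419}{3}} = \frac{1}{25389 - \frac{42419}{3}} = \frac{1}{\frac{33748}{3}} = \frac{3}{33748}$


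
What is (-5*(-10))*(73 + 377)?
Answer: 22500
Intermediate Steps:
(-5*(-10))*(73 + 377) = 50*450 = 22500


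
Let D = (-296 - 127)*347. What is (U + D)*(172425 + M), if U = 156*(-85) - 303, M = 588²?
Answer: -83085290136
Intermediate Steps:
M = 345744
D = -146781 (D = -423*347 = -146781)
U = -13563 (U = -13260 - 303 = -13563)
(U + D)*(172425 + M) = (-13563 - 146781)*(172425 + 345744) = -160344*518169 = -83085290136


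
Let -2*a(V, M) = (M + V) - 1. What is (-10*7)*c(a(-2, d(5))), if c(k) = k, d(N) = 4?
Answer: 35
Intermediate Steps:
a(V, M) = ½ - M/2 - V/2 (a(V, M) = -((M + V) - 1)/2 = -(-1 + M + V)/2 = ½ - M/2 - V/2)
(-10*7)*c(a(-2, d(5))) = (-10*7)*(½ - ½*4 - ½*(-2)) = -70*(½ - 2 + 1) = -70*(-½) = 35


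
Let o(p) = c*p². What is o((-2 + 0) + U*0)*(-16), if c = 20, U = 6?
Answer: -1280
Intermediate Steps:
o(p) = 20*p²
o((-2 + 0) + U*0)*(-16) = (20*((-2 + 0) + 6*0)²)*(-16) = (20*(-2 + 0)²)*(-16) = (20*(-2)²)*(-16) = (20*4)*(-16) = 80*(-16) = -1280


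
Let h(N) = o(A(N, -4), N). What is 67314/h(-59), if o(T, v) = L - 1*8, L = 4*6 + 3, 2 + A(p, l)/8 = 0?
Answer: 67314/19 ≈ 3542.8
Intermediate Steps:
A(p, l) = -16 (A(p, l) = -16 + 8*0 = -16 + 0 = -16)
L = 27 (L = 24 + 3 = 27)
o(T, v) = 19 (o(T, v) = 27 - 1*8 = 27 - 8 = 19)
h(N) = 19
67314/h(-59) = 67314/19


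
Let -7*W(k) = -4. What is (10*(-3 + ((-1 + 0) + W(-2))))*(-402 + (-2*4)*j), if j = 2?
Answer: 100320/7 ≈ 14331.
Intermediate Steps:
W(k) = 4/7 (W(k) = -1/7*(-4) = 4/7)
(10*(-3 + ((-1 + 0) + W(-2))))*(-402 + (-2*4)*j) = (10*(-3 + ((-1 + 0) + 4/7)))*(-402 - 2*4*2) = (10*(-3 + (-1 + 4/7)))*(-402 - 8*2) = (10*(-3 - 3/7))*(-402 - 16) = (10*(-24/7))*(-418) = -240/7*(-418) = 100320/7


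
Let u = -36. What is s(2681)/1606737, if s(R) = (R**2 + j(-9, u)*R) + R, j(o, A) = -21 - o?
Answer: 2386090/535579 ≈ 4.4552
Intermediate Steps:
s(R) = R**2 - 11*R (s(R) = (R**2 + (-21 - 1*(-9))*R) + R = (R**2 + (-21 + 9)*R) + R = (R**2 - 12*R) + R = R**2 - 11*R)
s(2681)/1606737 = (2681*(-11 + 2681))/1606737 = (2681*2670)*(1/1606737) = 7158270*(1/1606737) = 2386090/535579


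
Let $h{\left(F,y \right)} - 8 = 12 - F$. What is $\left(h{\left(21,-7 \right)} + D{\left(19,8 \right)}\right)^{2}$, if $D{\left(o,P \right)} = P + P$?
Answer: $225$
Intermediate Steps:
$D{\left(o,P \right)} = 2 P$
$h{\left(F,y \right)} = 20 - F$ ($h{\left(F,y \right)} = 8 - \left(-12 + F\right) = 20 - F$)
$\left(h{\left(21,-7 \right)} + D{\left(19,8 \right)}\right)^{2} = \left(\left(20 - 21\right) + 2 \cdot 8\right)^{2} = \left(\left(20 - 21\right) + 16\right)^{2} = \left(-1 + 16\right)^{2} = 15^{2} = 225$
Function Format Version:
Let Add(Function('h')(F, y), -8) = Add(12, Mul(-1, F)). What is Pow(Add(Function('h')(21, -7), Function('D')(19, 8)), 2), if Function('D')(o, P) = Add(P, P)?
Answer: 225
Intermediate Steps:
Function('D')(o, P) = Mul(2, P)
Function('h')(F, y) = Add(20, Mul(-1, F)) (Function('h')(F, y) = Add(8, Add(12, Mul(-1, F))) = Add(20, Mul(-1, F)))
Pow(Add(Function('h')(21, -7), Function('D')(19, 8)), 2) = Pow(Add(Add(20, Mul(-1, 21)), Mul(2, 8)), 2) = Pow(Add(Add(20, -21), 16), 2) = Pow(Add(-1, 16), 2) = Pow(15, 2) = 225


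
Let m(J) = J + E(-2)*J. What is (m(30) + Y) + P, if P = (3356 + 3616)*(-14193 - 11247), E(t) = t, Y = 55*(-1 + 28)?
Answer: -177366225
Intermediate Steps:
Y = 1485 (Y = 55*27 = 1485)
m(J) = -J (m(J) = J - 2*J = -J)
P = -177367680 (P = 6972*(-25440) = -177367680)
(m(30) + Y) + P = (-1*30 + 1485) - 177367680 = (-30 + 1485) - 177367680 = 1455 - 177367680 = -177366225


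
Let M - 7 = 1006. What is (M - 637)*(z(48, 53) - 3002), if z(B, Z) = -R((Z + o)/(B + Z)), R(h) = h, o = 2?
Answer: -114024632/101 ≈ -1.1290e+6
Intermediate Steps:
M = 1013 (M = 7 + 1006 = 1013)
z(B, Z) = -(2 + Z)/(B + Z) (z(B, Z) = -(Z + 2)/(B + Z) = -(2 + Z)/(B + Z))
(M - 637)*(z(48, 53) - 3002) = (1013 - 637)*((-2 - 1*53)/(48 + 53) - 3002) = 376*((-2 - 53)/101 - 3002) = 376*((1/101)*(-55) - 3002) = 376*(-55/101 - 3002) = 376*(-303257/101) = -114024632/101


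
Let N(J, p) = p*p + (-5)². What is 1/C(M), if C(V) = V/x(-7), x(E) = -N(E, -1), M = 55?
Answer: -26/55 ≈ -0.47273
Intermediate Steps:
N(J, p) = 25 + p² (N(J, p) = p² + 25 = 25 + p²)
x(E) = -26 (x(E) = -(25 + (-1)²) = -(25 + 1) = -1*26 = -26)
C(V) = -V/26 (C(V) = V/(-26) = V*(-1/26) = -V/26)
1/C(M) = 1/(-1/26*55) = 1/(-55/26) = -26/55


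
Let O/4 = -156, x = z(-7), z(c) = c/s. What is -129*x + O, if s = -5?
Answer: -4023/5 ≈ -804.60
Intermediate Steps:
z(c) = -c/5 (z(c) = c/(-5) = c*(-⅕) = -c/5)
x = 7/5 (x = -⅕*(-7) = 7/5 ≈ 1.4000)
O = -624 (O = 4*(-156) = -624)
-129*x + O = -129*7/5 - 624 = -903/5 - 624 = -4023/5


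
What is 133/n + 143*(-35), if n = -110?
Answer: -550683/110 ≈ -5006.2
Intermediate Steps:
133/n + 143*(-35) = 133/(-110) + 143*(-35) = 133*(-1/110) - 5005 = -133/110 - 5005 = -550683/110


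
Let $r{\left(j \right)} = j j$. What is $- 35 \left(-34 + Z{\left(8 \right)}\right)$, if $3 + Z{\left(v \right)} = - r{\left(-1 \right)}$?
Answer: $1330$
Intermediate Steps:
$r{\left(j \right)} = j^{2}$
$Z{\left(v \right)} = -4$ ($Z{\left(v \right)} = -3 - \left(-1\right)^{2} = -3 - 1 = -4$)
$- 35 \left(-34 + Z{\left(8 \right)}\right) = - 35 \left(-34 - 4\right) = \left(-35\right) \left(-38\right) = 1330$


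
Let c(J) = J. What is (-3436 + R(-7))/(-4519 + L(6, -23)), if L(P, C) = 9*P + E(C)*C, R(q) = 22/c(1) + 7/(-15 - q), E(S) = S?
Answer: 27319/31488 ≈ 0.86760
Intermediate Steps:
R(q) = 22 + 7/(-15 - q) (R(q) = 22/1 + 7/(-15 - q) = 22*1 + 7/(-15 - q) = 22 + 7/(-15 - q))
L(P, C) = C² + 9*P (L(P, C) = 9*P + C*C = 9*P + C² = C² + 9*P)
(-3436 + R(-7))/(-4519 + L(6, -23)) = (-3436 + (323 + 22*(-7))/(15 - 7))/(-4519 + ((-23)² + 9*6)) = (-3436 + (323 - 154)/8)/(-4519 + (529 + 54)) = (-3436 + (⅛)*169)/(-4519 + 583) = (-3436 + 169/8)/(-3936) = -27319/8*(-1/3936) = 27319/31488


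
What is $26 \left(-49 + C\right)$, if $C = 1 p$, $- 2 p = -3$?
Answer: $-1235$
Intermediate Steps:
$p = \frac{3}{2}$ ($p = \left(- \frac{1}{2}\right) \left(-3\right) = \frac{3}{2} \approx 1.5$)
$C = \frac{3}{2}$ ($C = 1 \cdot \frac{3}{2} = \frac{3}{2} \approx 1.5$)
$26 \left(-49 + C\right) = 26 \left(-49 + \frac{3}{2}\right) = 26 \left(- \frac{95}{2}\right) = -1235$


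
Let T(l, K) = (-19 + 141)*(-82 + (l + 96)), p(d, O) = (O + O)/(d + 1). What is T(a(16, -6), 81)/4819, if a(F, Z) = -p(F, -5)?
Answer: 496/1343 ≈ 0.36932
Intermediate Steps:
p(d, O) = 2*O/(1 + d) (p(d, O) = (2*O)/(1 + d) = 2*O/(1 + d))
a(F, Z) = 10/(1 + F) (a(F, Z) = -2*(-5)/(1 + F) = -(-10)/(1 + F) = 10/(1 + F))
T(l, K) = 1708 + 122*l (T(l, K) = 122*(-82 + (96 + l)) = 122*(14 + l) = 1708 + 122*l)
T(a(16, -6), 81)/4819 = (1708 + 122*(10/(1 + 16)))/4819 = (1708 + 122*(10/17))*(1/4819) = (1708 + 1220/17)*(1/4819) = (30256/17)*(1/4819) = 496/1343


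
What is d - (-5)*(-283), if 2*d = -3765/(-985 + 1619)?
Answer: -1797985/1268 ≈ -1418.0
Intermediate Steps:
d = -3765/1268 (d = (-3765/(-985 + 1619))/2 = (-3765/634)/2 = (-3765*1/634)/2 = (1/2)*(-3765/634) = -3765/1268 ≈ -2.9692)
d - (-5)*(-283) = -3765/1268 - (-5)*(-283) = -3765/1268 - 1*1415 = -3765/1268 - 1415 = -1797985/1268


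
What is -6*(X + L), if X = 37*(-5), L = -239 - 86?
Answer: 3060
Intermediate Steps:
L = -325
X = -185
-6*(X + L) = -6*(-185 - 325) = -6*(-510) = 3060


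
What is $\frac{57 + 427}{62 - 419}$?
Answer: $- \frac{484}{357} \approx -1.3557$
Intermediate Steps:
$\frac{57 + 427}{62 - 419} = \frac{484}{-357} = 484 \left(- \frac{1}{357}\right) = - \frac{484}{357}$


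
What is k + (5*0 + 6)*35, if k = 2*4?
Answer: 218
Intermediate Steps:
k = 8
k + (5*0 + 6)*35 = 8 + (5*0 + 6)*35 = 8 + (0 + 6)*35 = 8 + 6*35 = 8 + 210 = 218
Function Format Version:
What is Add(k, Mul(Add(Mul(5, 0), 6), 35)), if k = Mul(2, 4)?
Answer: 218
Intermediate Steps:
k = 8
Add(k, Mul(Add(Mul(5, 0), 6), 35)) = Add(8, Mul(Add(Mul(5, 0), 6), 35)) = Add(8, Mul(Add(0, 6), 35)) = Add(8, Mul(6, 35)) = Add(8, 210) = 218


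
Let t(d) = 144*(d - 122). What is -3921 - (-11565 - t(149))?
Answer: 11532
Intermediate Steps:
t(d) = -17568 + 144*d (t(d) = 144*(-122 + d) = -17568 + 144*d)
-3921 - (-11565 - t(149)) = -3921 - (-11565 - (-17568 + 144*149)) = -3921 - (-11565 - (-17568 + 21456)) = -3921 - (-11565 - 1*3888) = -3921 - (-11565 - 3888) = -3921 - 1*(-15453) = -3921 + 15453 = 11532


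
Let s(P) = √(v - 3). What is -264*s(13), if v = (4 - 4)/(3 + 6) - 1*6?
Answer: -792*I ≈ -792.0*I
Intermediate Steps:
v = -6 (v = 0/9 - 6 = 0*(⅑) - 6 = 0 - 6 = -6)
s(P) = 3*I (s(P) = √(-6 - 3) = √(-9) = 3*I)
-264*s(13) = -792*I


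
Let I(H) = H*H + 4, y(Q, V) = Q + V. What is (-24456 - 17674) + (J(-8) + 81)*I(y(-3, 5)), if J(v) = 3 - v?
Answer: -41394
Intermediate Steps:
I(H) = 4 + H² (I(H) = H² + 4 = 4 + H²)
(-24456 - 17674) + (J(-8) + 81)*I(y(-3, 5)) = (-24456 - 17674) + ((3 - 1*(-8)) + 81)*(4 + (-3 + 5)²) = -42130 + ((3 + 8) + 81)*(4 + 2²) = -42130 + (11 + 81)*(4 + 4) = -42130 + 92*8 = -42130 + 736 = -41394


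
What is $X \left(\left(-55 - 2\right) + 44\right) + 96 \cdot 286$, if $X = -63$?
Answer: $28275$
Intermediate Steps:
$X \left(\left(-55 - 2\right) + 44\right) + 96 \cdot 286 = - 63 \left(\left(-55 - 2\right) + 44\right) + 96 \cdot 286 = - 63 \left(\left(-55 - 2\right) + 44\right) + 27456 = - 63 \left(-57 + 44\right) + 27456 = \left(-63\right) \left(-13\right) + 27456 = 819 + 27456 = 28275$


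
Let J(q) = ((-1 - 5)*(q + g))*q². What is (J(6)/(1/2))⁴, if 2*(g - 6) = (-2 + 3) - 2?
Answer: 609152945688576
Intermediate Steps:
g = 11/2 (g = 6 + ((-2 + 3) - 2)/2 = 6 + (1 - 2)/2 = 6 + (½)*(-1) = 6 - ½ = 11/2 ≈ 5.5000)
J(q) = q²*(-33 - 6*q) (J(q) = ((-1 - 5)*(q + 11/2))*q² = (-6*(11/2 + q))*q² = (-33 - 6*q)*q² = q²*(-33 - 6*q))
(J(6)/(1/2))⁴ = ((6²*(-33 - 6*6))/(1/2))⁴ = ((36*(-33 - 36))/(½))⁴ = ((36*(-69))*2)⁴ = (-2484*2)⁴ = (-4968)⁴ = 609152945688576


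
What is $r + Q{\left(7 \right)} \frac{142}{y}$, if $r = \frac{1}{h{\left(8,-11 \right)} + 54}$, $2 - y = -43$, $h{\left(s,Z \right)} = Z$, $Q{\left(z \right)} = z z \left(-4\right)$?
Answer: $- \frac{1196731}{1935} \approx -618.47$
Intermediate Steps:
$Q{\left(z \right)} = - 4 z^{2}$ ($Q{\left(z \right)} = z^{2} \left(-4\right) = - 4 z^{2}$)
$y = 45$ ($y = 2 - -43 = 2 + 43 = 45$)
$r = \frac{1}{43}$ ($r = \frac{1}{-11 + 54} = \frac{1}{43} \approx 0.023256$)
$r + Q{\left(7 \right)} \frac{142}{y} = \frac{1}{43} + - 4 \cdot 7^{2} \cdot \frac{142}{45} = \frac{1}{43} + \left(-4\right) 49 \cdot 142 \cdot \frac{1}{45} = \frac{1}{43} - \frac{27832}{45} = - \frac{1196731}{1935}$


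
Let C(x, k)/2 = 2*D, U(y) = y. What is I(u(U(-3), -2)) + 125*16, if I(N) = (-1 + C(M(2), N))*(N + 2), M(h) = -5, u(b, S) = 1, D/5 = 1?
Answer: 2057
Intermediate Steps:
D = 5 (D = 5*1 = 5)
C(x, k) = 20 (C(x, k) = 2*(2*5) = 2*10 = 20)
I(N) = 38 + 19*N (I(N) = (-1 + 20)*(N + 2) = 19*(2 + N) = 38 + 19*N)
I(u(U(-3), -2)) + 125*16 = (38 + 19*1) + 125*16 = (38 + 19) + 2000 = 57 + 2000 = 2057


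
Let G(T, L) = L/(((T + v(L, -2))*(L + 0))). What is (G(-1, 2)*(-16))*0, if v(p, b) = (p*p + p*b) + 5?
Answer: 0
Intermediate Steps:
v(p, b) = 5 + p² + b*p (v(p, b) = (p² + b*p) + 5 = 5 + p² + b*p)
G(T, L) = 1/(5 + T + L² - 2*L) (G(T, L) = L/(((T + (5 + L² - 2*L))*(L + 0))) = L/(((5 + T + L² - 2*L)*L)) = L/((L*(5 + T + L² - 2*L))) = L*(1/(L*(5 + T + L² - 2*L))) = 1/(5 + T + L² - 2*L))
(G(-1, 2)*(-16))*0 = (-16/(5 - 1 + 2² - 2*2))*0 = (-16/(5 - 1 + 4 - 4))*0 = (-16/4)*0 = ((¼)*(-16))*0 = -4*0 = 0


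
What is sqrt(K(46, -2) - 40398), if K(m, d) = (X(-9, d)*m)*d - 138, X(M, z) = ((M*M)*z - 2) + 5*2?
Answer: 16*I*sqrt(103) ≈ 162.38*I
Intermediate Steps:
X(M, z) = 8 + z*M**2 (X(M, z) = (M**2*z - 2) + 10 = (z*M**2 - 2) + 10 = (-2 + z*M**2) + 10 = 8 + z*M**2)
K(m, d) = -138 + d*m*(8 + 81*d) (K(m, d) = ((8 + d*(-9)**2)*m)*d - 138 = ((8 + d*81)*m)*d - 138 = ((8 + 81*d)*m)*d - 138 = (m*(8 + 81*d))*d - 138 = d*m*(8 + 81*d) - 138 = -138 + d*m*(8 + 81*d))
sqrt(K(46, -2) - 40398) = sqrt((-138 - 2*46*(8 + 81*(-2))) - 40398) = sqrt((-138 - 2*46*(8 - 162)) - 40398) = sqrt((-138 - 2*46*(-154)) - 40398) = sqrt((-138 + 14168) - 40398) = sqrt(14030 - 40398) = sqrt(-26368) = 16*I*sqrt(103)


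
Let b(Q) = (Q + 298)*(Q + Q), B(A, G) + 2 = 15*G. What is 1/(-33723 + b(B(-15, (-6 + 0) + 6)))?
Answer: -1/34907 ≈ -2.8648e-5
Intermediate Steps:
B(A, G) = -2 + 15*G
b(Q) = 2*Q*(298 + Q) (b(Q) = (298 + Q)*(2*Q) = 2*Q*(298 + Q))
1/(-33723 + b(B(-15, (-6 + 0) + 6))) = 1/(-33723 + 2*(-2 + 15*((-6 + 0) + 6))*(298 + (-2 + 15*((-6 + 0) + 6)))) = 1/(-33723 + 2*(-2 + 15*(-6 + 6))*(298 + (-2 + 15*(-6 + 6)))) = 1/(-33723 + 2*(-2 + 15*0)*(298 + (-2 + 15*0))) = 1/(-33723 + 2*(-2 + 0)*(298 + (-2 + 0))) = 1/(-33723 + 2*(-2)*(298 - 2)) = 1/(-33723 + 2*(-2)*296) = 1/(-33723 - 1184) = 1/(-34907) = -1/34907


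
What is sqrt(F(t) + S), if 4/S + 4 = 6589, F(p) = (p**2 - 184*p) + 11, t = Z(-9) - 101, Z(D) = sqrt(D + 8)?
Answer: sqrt(1248615295215 - 16737818850*I)/6585 ≈ 169.69 - 1.1373*I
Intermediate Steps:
Z(D) = sqrt(8 + D)
t = -101 + I (t = sqrt(8 - 9) - 101 = sqrt(-1) - 101 = I - 101 = -101 + I ≈ -101.0 + 1.0*I)
F(p) = 11 + p**2 - 184*p
S = 4/6585 (S = 4/(-4 + 6589) = 4/6585 ≈ 0.00060744)
sqrt(F(t) + S) = sqrt((11 + (-101 + I)**2 - 184*(-101 + I)) + 4/6585) = sqrt((11 + (-101 + I)**2 + (18584 - 184*I)) + 4/6585) = sqrt((18595 + (-101 + I)**2 - 184*I) + 4/6585) = sqrt(122448079/6585 + (-101 + I)**2 - 184*I)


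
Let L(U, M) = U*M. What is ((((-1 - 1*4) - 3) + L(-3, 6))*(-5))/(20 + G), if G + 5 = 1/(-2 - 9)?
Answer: 715/82 ≈ 8.7195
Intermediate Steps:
L(U, M) = M*U
G = -56/11 (G = -5 + 1/(-2 - 9) = -5 + 1/(-11) = -5 - 1/11 = -56/11 ≈ -5.0909)
((((-1 - 1*4) - 3) + L(-3, 6))*(-5))/(20 + G) = ((((-1 - 1*4) - 3) + 6*(-3))*(-5))/(20 - 56/11) = ((((-1 - 4) - 3) - 18)*(-5))/(164/11) = (((-5 - 3) - 18)*(-5))*(11/164) = ((-8 - 18)*(-5))*(11/164) = -26*(-5)*(11/164) = 130*(11/164) = 715/82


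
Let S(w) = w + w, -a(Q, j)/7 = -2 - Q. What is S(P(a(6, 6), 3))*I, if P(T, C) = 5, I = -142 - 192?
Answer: -3340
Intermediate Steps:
a(Q, j) = 14 + 7*Q (a(Q, j) = -7*(-2 - Q) = 14 + 7*Q)
I = -334
S(w) = 2*w
S(P(a(6, 6), 3))*I = (2*5)*(-334) = 10*(-334) = -3340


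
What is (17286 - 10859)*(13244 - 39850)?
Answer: -170996762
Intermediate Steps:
(17286 - 10859)*(13244 - 39850) = 6427*(-26606) = -170996762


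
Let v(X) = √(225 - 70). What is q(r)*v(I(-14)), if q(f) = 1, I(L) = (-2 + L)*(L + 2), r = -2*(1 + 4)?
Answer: √155 ≈ 12.450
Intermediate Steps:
r = -10 (r = -2*5 = -10)
I(L) = (-2 + L)*(2 + L)
v(X) = √155
q(r)*v(I(-14)) = 1*√155 = √155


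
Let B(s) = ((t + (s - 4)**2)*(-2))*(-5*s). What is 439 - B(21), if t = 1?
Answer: -60461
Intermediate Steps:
B(s) = -5*s*(-2 - 2*(-4 + s)**2) (B(s) = ((1 + (s - 4)**2)*(-2))*(-5*s) = ((1 + (-4 + s)**2)*(-2))*(-5*s) = (-2 - 2*(-4 + s)**2)*(-5*s) = -5*s*(-2 - 2*(-4 + s)**2))
439 - B(21) = 439 - 10*21*(1 + (-4 + 21)**2) = 439 - 10*21*(1 + 17**2) = 439 - 10*21*(1 + 289) = 439 - 10*21*290 = 439 - 1*60900 = 439 - 60900 = -60461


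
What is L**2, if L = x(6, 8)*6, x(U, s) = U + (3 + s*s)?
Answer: 191844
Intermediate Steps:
x(U, s) = 3 + U + s**2 (x(U, s) = U + (3 + s**2) = 3 + U + s**2)
L = 438 (L = (3 + 6 + 8**2)*6 = (3 + 6 + 64)*6 = 73*6 = 438)
L**2 = 438**2 = 191844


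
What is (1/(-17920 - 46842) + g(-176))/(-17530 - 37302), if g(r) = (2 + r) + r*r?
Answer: -1994799123/3551029984 ≈ -0.56175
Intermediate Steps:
g(r) = 2 + r + r**2 (g(r) = (2 + r) + r**2 = 2 + r + r**2)
(1/(-17920 - 46842) + g(-176))/(-17530 - 37302) = (1/(-17920 - 46842) + (2 - 176 + (-176)**2))/(-17530 - 37302) = (1/(-64762) + (2 - 176 + 30976))/(-54832) = (-1/64762 + 30802)*(-1/54832) = (1994799123/64762)*(-1/54832) = -1994799123/3551029984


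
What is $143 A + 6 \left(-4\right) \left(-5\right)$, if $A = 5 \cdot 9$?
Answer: $6555$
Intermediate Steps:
$A = 45$
$143 A + 6 \left(-4\right) \left(-5\right) = 143 \cdot 45 + 6 \left(-4\right) \left(-5\right) = 6435 - -120 = 6435 + 120 = 6555$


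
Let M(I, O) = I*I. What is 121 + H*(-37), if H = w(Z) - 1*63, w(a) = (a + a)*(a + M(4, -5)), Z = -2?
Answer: 4524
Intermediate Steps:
M(I, O) = I**2
w(a) = 2*a*(16 + a) (w(a) = (a + a)*(a + 4**2) = (2*a)*(a + 16) = (2*a)*(16 + a) = 2*a*(16 + a))
H = -119 (H = 2*(-2)*(16 - 2) - 1*63 = 2*(-2)*14 - 63 = -56 - 63 = -119)
121 + H*(-37) = 121 - 119*(-37) = 121 + 4403 = 4524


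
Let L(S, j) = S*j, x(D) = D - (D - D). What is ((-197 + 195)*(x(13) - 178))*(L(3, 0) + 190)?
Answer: 62700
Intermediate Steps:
x(D) = D (x(D) = D - 1*0 = D + 0 = D)
((-197 + 195)*(x(13) - 178))*(L(3, 0) + 190) = ((-197 + 195)*(13 - 178))*(3*0 + 190) = (-2*(-165))*(0 + 190) = 330*190 = 62700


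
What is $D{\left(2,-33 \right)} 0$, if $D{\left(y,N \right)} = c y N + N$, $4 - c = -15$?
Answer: $0$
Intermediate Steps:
$c = 19$ ($c = 4 - -15 = 4 + 15 = 19$)
$D{\left(y,N \right)} = N + 19 N y$ ($D{\left(y,N \right)} = 19 y N + N = 19 N y + N = N + 19 N y$)
$D{\left(2,-33 \right)} 0 = - 33 \left(1 + 19 \cdot 2\right) 0 = - 33 \left(1 + 38\right) 0 = \left(-33\right) 39 \cdot 0 = \left(-1287\right) 0 = 0$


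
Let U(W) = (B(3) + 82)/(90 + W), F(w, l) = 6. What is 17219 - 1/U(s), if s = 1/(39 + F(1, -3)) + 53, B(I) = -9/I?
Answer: 61207109/3555 ≈ 17217.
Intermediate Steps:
s = 2386/45 (s = 1/(39 + 6) + 53 = 1/45 + 53 = 2386/45 ≈ 53.022)
U(W) = 79/(90 + W) (U(W) = (-9/3 + 82)/(90 + W) = (-9*⅓ + 82)/(90 + W) = (-3 + 82)/(90 + W) = 79/(90 + W))
17219 - 1/U(s) = 17219 - 1/(79/(90 + 2386/45)) = 17219 - 1/(79/(6436/45)) = 17219 - 1/(79*(45/6436)) = 17219 - 1/3555/6436 = 17219 - 1*6436/3555 = 17219 - 6436/3555 = 61207109/3555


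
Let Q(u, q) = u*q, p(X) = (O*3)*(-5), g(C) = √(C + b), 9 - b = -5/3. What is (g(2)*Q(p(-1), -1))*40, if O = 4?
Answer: 800*√114 ≈ 8541.7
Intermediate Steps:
b = 32/3 (b = 9 - (-5)/3 = 9 - 1*(-5/3) = 9 + 5/3 = 32/3 ≈ 10.667)
g(C) = √(32/3 + C) (g(C) = √(C + 32/3) = √(32/3 + C))
p(X) = -60 (p(X) = (4*3)*(-5) = 12*(-5) = -60)
Q(u, q) = q*u
(g(2)*Q(p(-1), -1))*40 = ((√(96 + 9*2)/3)*(-1*(-60)))*40 = ((√(96 + 18)/3)*60)*40 = ((√114/3)*60)*40 = (20*√114)*40 = 800*√114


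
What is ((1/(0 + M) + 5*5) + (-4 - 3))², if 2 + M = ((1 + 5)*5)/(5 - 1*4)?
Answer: 255025/784 ≈ 325.29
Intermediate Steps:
M = 28 (M = -2 + ((1 + 5)*5)/(5 - 1*4) = -2 + (6*5)/(5 - 4) = -2 + 30/1 = -2 + 30*1 = -2 + 30 = 28)
((1/(0 + M) + 5*5) + (-4 - 3))² = ((1/(0 + 28) + 5*5) + (-4 - 3))² = ((1/28 + 25) - 7)² = (701/28 - 7)² = (505/28)² = 255025/784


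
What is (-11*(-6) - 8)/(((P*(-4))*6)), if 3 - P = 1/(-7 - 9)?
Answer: -116/147 ≈ -0.78912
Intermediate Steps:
P = 49/16 (P = 3 - 1/(-7 - 9) = 3 - 1/(-16) = 3 - 1*(-1/16) = 3 + 1/16 = 49/16 ≈ 3.0625)
(-11*(-6) - 8)/(((P*(-4))*6)) = (-11*(-6) - 8)/((((49/16)*(-4))*6)) = (66 - 8)/((-49/4*6)) = 58/(-147/2) = 58*(-2/147) = -116/147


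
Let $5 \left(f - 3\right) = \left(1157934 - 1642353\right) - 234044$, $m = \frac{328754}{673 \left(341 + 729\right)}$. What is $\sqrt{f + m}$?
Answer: $\frac{3 i \sqrt{2069755946451145}}{360055} \approx 379.06 i$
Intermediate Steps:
$m = \frac{164377}{360055}$ ($m = \frac{328754}{673 \cdot 1070} = \frac{328754}{720110} = 328754 \cdot \frac{1}{720110} = \frac{164377}{360055} \approx 0.45653$)
$f = - \frac{718448}{5}$ ($f = 3 + \frac{\left(1157934 - 1642353\right) - 234044}{5} = 3 + \frac{-484419 - 234044}{5} = 3 + \frac{1}{5} \left(-718463\right) = 3 - \frac{718463}{5} = - \frac{718448}{5} \approx -1.4369 \cdot 10^{5}$)
$\sqrt{f + m} = \sqrt{- \frac{718448}{5} + \frac{164377}{360055}} = \sqrt{- \frac{51735994551}{360055}} = \frac{3 i \sqrt{2069755946451145}}{360055}$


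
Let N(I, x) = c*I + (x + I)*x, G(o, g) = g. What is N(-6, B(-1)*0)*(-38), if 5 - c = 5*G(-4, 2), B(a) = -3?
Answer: -1140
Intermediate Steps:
c = -5 (c = 5 - 5*2 = 5 - 1*10 = 5 - 10 = -5)
N(I, x) = -5*I + x*(I + x) (N(I, x) = -5*I + (x + I)*x = -5*I + (I + x)*x = -5*I + x*(I + x))
N(-6, B(-1)*0)*(-38) = ((-3*0)² - 5*(-6) - (-18)*0)*(-38) = (0² + 30 - 6*0)*(-38) = (0 + 30 + 0)*(-38) = 30*(-38) = -1140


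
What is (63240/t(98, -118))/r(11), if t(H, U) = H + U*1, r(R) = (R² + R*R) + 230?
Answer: -1581/236 ≈ -6.6992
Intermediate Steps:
r(R) = 230 + 2*R² (r(R) = (R² + R²) + 230 = 2*R² + 230 = 230 + 2*R²)
t(H, U) = H + U
(63240/t(98, -118))/r(11) = (63240/(98 - 118))/(230 + 2*11²) = (63240/(-20))/(230 + 2*121) = (63240*(-1/20))/(230 + 242) = -3162/472 = -3162*1/472 = -1581/236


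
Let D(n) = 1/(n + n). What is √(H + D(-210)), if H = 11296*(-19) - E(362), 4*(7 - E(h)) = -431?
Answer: I*√2367494745/105 ≈ 463.4*I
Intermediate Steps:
E(h) = 459/4 (E(h) = 7 - ¼*(-431) = 7 + 431/4 = 459/4)
H = -858955/4 (H = 11296*(-19) - 1*459/4 = -214624 - 459/4 = -858955/4 ≈ -2.1474e+5)
D(n) = 1/(2*n)
√(H + D(-210)) = √(-858955/4 + (½)/(-210)) = √(-858955/4 + (½)*(-1/210)) = √(-858955/4 - 1/420) = √(-22547569/105) = I*√2367494745/105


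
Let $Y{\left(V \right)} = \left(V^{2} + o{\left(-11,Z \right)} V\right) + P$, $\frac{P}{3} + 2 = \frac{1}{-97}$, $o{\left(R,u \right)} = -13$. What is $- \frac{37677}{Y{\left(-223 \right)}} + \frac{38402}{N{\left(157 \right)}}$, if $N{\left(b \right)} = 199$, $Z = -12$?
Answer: $\frac{10278381049}{53461151} \approx 192.26$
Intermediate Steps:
$P = - \frac{585}{97}$ ($P = -6 + \frac{3}{-97} = -6 + 3 \left(- \frac{1}{97}\right) = -6 - \frac{3}{97} = - \frac{585}{97} \approx -6.0309$)
$Y{\left(V \right)} = - \frac{585}{97} + V^{2} - 13 V$ ($Y{\left(V \right)} = \left(V^{2} - 13 V\right) - \frac{585}{97} = - \frac{585}{97} + V^{2} - 13 V$)
$- \frac{37677}{Y{\left(-223 \right)}} + \frac{38402}{N{\left(157 \right)}} = - \frac{37677}{- \frac{585}{97} + \left(-223\right)^{2} - -2899} + \frac{38402}{199} = - \frac{37677}{- \frac{585}{97} + 49729 + 2899} + 38402 \cdot \frac{1}{199} = - \frac{37677}{\frac{5104331}{97}} + \frac{38402}{199} = \left(-37677\right) \frac{97}{5104331} + \frac{38402}{199} = - \frac{192351}{268649} + \frac{38402}{199} = \frac{10278381049}{53461151}$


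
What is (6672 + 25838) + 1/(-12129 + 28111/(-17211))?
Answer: 6787448511089/208780330 ≈ 32510.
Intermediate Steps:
(6672 + 25838) + 1/(-12129 + 28111/(-17211)) = 32510 + 1/(-12129 + 28111*(-1/17211)) = 32510 + 1/(-12129 - 28111/17211) = 32510 + 1/(-208780330/17211) = 32510 - 17211/208780330 = 6787448511089/208780330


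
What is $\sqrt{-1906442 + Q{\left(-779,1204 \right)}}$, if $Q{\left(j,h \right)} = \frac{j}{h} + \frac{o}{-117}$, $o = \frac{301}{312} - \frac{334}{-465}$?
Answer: $\frac{i \sqrt{908891080696736577930}}{21834540} \approx 1380.7 i$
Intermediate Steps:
$o = \frac{81391}{48360}$ ($o = 301 \cdot \frac{1}{312} - - \frac{334}{465} = \frac{301}{312} + \frac{334}{465} = \frac{81391}{48360} \approx 1.683$)
$Q{\left(j,h \right)} = - \frac{81391}{5658120} + \frac{j}{h}$ ($Q{\left(j,h \right)} = \frac{j}{h} + \frac{81391}{48360 \left(-117\right)} = \frac{j}{h} + \frac{81391}{48360} \left(- \frac{1}{117}\right) = \frac{j}{h} - \frac{81391}{5658120} = - \frac{81391}{5658120} + \frac{j}{h}$)
$\sqrt{-1906442 + Q{\left(-779,1204 \right)}} = \sqrt{-1906442 - \left(\frac{81391}{5658120} + \frac{779}{1204}\right)} = \sqrt{-1906442 - \frac{1126417561}{1703094120}} = \sqrt{- \frac{3246851286738601}{1703094120}} = \frac{i \sqrt{908891080696736577930}}{21834540}$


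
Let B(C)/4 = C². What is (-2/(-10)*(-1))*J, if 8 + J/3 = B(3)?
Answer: -84/5 ≈ -16.800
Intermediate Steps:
B(C) = 4*C²
J = 84 (J = -24 + 3*(4*3²) = -24 + 3*(4*9) = -24 + 3*36 = -24 + 108 = 84)
(-2/(-10)*(-1))*J = (-2/(-10)*(-1))*84 = (-2*(-⅒)*(-1))*84 = ((⅕)*(-1))*84 = -⅕*84 = -84/5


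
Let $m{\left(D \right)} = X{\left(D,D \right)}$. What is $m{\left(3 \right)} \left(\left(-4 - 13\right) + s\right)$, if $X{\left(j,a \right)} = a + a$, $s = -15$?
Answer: $-192$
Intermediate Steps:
$X{\left(j,a \right)} = 2 a$
$m{\left(D \right)} = 2 D$
$m{\left(3 \right)} \left(\left(-4 - 13\right) + s\right) = 2 \cdot 3 \left(\left(-4 - 13\right) - 15\right) = 6 \left(-17 - 15\right) = 6 \left(-32\right) = -192$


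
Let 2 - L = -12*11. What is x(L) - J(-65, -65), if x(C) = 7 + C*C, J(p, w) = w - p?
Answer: 17963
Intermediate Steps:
L = 134 (L = 2 - (-12)*11 = 2 - 1*(-132) = 2 + 132 = 134)
x(C) = 7 + C²
x(L) - J(-65, -65) = (7 + 134²) - (-65 - 1*(-65)) = (7 + 17956) - (-65 + 65) = 17963 - 1*0 = 17963 + 0 = 17963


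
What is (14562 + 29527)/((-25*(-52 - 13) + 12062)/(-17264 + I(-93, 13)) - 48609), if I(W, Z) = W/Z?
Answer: -9899082725/10914113656 ≈ -0.90700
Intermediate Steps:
(14562 + 29527)/((-25*(-52 - 13) + 12062)/(-17264 + I(-93, 13)) - 48609) = (14562 + 29527)/((-25*(-52 - 13) + 12062)/(-17264 - 93/13) - 48609) = 44089/((-25*(-65) + 12062)/(-17264 - 93*1/13) - 48609) = 44089/((1625 + 12062)/(-17264 - 93/13) - 48609) = 44089/(13687/(-224525/13) - 48609) = 44089/(13687*(-13/224525) - 48609) = 44089/(-177931/224525 - 48609) = 44089/(-10914113656/224525) = 44089*(-224525/10914113656) = -9899082725/10914113656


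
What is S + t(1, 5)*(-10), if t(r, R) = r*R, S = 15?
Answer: -35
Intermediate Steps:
t(r, R) = R*r
S + t(1, 5)*(-10) = 15 + (5*1)*(-10) = 15 + 5*(-10) = 15 - 50 = -35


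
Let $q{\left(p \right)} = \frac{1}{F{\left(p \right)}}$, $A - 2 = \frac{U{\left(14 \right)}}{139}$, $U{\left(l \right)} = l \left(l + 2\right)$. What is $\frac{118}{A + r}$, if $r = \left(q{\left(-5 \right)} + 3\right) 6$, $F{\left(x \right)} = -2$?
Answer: $\frac{16402}{2587} \approx 6.3402$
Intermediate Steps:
$U{\left(l \right)} = l \left(2 + l\right)$
$A = \frac{502}{139}$ ($A = 2 + \frac{14 \left(2 + 14\right)}{139} = 2 + 14 \cdot 16 \cdot \frac{1}{139} = 2 + 224 \cdot \frac{1}{139} = 2 + \frac{224}{139} = \frac{502}{139} \approx 3.6115$)
$q{\left(p \right)} = - \frac{1}{2}$ ($q{\left(p \right)} = \frac{1}{-2} = - \frac{1}{2}$)
$r = 15$ ($r = \left(- \frac{1}{2} + 3\right) 6 = \frac{5}{2} \cdot 6 = 15$)
$\frac{118}{A + r} = \frac{118}{\frac{502}{139} + 15} = \frac{118}{\frac{2587}{139}} = 118 \cdot \frac{139}{2587} = \frac{16402}{2587}$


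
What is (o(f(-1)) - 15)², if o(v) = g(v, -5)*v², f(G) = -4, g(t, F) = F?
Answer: 9025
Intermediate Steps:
o(v) = -5*v²
(o(f(-1)) - 15)² = (-5*(-4)² - 15)² = (-5*16 - 15)² = (-80 - 15)² = (-95)² = 9025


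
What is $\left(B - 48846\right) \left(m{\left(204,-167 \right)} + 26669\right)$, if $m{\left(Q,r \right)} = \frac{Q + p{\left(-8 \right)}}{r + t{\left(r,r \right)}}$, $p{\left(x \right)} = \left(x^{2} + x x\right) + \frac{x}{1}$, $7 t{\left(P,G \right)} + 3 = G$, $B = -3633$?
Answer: $- \frac{1873895099517}{1339} \approx -1.3995 \cdot 10^{9}$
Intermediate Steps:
$t{\left(P,G \right)} = - \frac{3}{7} + \frac{G}{7}$
$p{\left(x \right)} = x + 2 x^{2}$ ($p{\left(x \right)} = \left(x^{2} + x^{2}\right) + x 1 = 2 x^{2} + x = x + 2 x^{2}$)
$m{\left(Q,r \right)} = \frac{120 + Q}{- \frac{3}{7} + \frac{8 r}{7}}$ ($m{\left(Q,r \right)} = \frac{Q - 8 \left(1 + 2 \left(-8\right)\right)}{r + \left(- \frac{3}{7} + \frac{r}{7}\right)} = \frac{Q - 8 \left(1 - 16\right)}{- \frac{3}{7} + \frac{8 r}{7}} = \frac{Q - -120}{- \frac{3}{7} + \frac{8 r}{7}} = \frac{Q + 120}{- \frac{3}{7} + \frac{8 r}{7}} = \frac{120 + Q}{- \frac{3}{7} + \frac{8 r}{7}}$)
$\left(B - 48846\right) \left(m{\left(204,-167 \right)} + 26669\right) = \left(-3633 - 48846\right) \left(\frac{7 \left(120 + 204\right)}{-3 + 8 \left(-167\right)} + 26669\right) = - 52479 \left(7 \frac{1}{-3 - 1336} \cdot 324 + 26669\right) = - 52479 \left(7 \frac{1}{-1339} \cdot 324 + 26669\right) = - 52479 \left(7 \left(- \frac{1}{1339}\right) 324 + 26669\right) = - 52479 \left(- \frac{2268}{1339} + 26669\right) = \left(-52479\right) \frac{35707523}{1339} = - \frac{1873895099517}{1339}$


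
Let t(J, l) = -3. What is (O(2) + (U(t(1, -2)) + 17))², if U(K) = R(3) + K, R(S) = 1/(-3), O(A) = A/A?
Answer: 1936/9 ≈ 215.11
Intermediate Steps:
O(A) = 1
R(S) = -⅓
U(K) = -⅓ + K
(O(2) + (U(t(1, -2)) + 17))² = (1 + ((-⅓ - 3) + 17))² = (1 + (-10/3 + 17))² = (1 + 41/3)² = (44/3)² = 1936/9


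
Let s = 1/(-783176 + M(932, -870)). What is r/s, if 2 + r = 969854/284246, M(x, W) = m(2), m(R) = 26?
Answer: -157163325150/142123 ≈ -1.1058e+6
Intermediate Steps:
M(x, W) = 26
s = -1/783150 (s = 1/(-783176 + 26) = 1/(-783150) = -1/783150 ≈ -1.2769e-6)
r = 200681/142123 (r = -2 + 969854/284246 = -2 + 969854*(1/284246) = -2 + 484927/142123 = 200681/142123 ≈ 1.4120)
r/s = 200681/(142123*(-1/783150)) = (200681/142123)*(-783150) = -157163325150/142123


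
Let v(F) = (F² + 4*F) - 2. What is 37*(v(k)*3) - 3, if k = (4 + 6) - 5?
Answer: 4770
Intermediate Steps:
k = 5 (k = 10 - 5 = 5)
v(F) = -2 + F² + 4*F
37*(v(k)*3) - 3 = 37*((-2 + 5² + 4*5)*3) - 3 = 37*((-2 + 25 + 20)*3) - 3 = 37*(43*3) - 3 = 37*129 - 3 = 4773 - 3 = 4770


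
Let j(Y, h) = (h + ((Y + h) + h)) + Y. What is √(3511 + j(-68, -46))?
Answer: √3237 ≈ 56.895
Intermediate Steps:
j(Y, h) = 2*Y + 3*h (j(Y, h) = (h + (Y + 2*h)) + Y = (Y + 3*h) + Y = 2*Y + 3*h)
√(3511 + j(-68, -46)) = √(3511 + (2*(-68) + 3*(-46))) = √(3511 + (-136 - 138)) = √(3511 - 274) = √3237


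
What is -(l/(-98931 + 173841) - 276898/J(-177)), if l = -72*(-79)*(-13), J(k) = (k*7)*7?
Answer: -3350185478/108282405 ≈ -30.939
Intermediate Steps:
J(k) = 49*k (J(k) = (7*k)*7 = 49*k)
l = -73944 (l = 5688*(-13) = -73944)
-(l/(-98931 + 173841) - 276898/J(-177)) = -(-73944/(-98931 + 173841) - 276898/(49*(-177))) = -(-73944/74910 - 276898/(-8673)) = -(-73944*1/74910 - 276898*(-1/8673)) = -(-12324/12485 + 276898/8673) = -1*3350185478/108282405 = -3350185478/108282405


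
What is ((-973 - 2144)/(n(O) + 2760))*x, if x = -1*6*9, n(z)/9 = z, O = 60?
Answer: 28053/550 ≈ 51.005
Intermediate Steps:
n(z) = 9*z
x = -54 (x = -6*9 = -54)
((-973 - 2144)/(n(O) + 2760))*x = ((-973 - 2144)/(9*60 + 2760))*(-54) = -3117/(540 + 2760)*(-54) = -3117/3300*(-54) = -3117*1/3300*(-54) = -1039/1100*(-54) = 28053/550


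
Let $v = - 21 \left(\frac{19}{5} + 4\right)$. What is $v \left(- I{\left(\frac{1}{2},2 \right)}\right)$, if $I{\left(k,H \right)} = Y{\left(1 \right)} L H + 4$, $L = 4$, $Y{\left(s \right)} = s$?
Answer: $\frac{9828}{5} \approx 1965.6$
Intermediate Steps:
$I{\left(k,H \right)} = 4 + 4 H$ ($I{\left(k,H \right)} = 1 \cdot 4 H + 4 = 4 H + 4 = 4 + 4 H$)
$v = - \frac{819}{5}$ ($v = - 21 \left(19 \cdot \frac{1}{5} + 4\right) = - 21 \left(\frac{19}{5} + 4\right) = \left(-21\right) \frac{39}{5} = - \frac{819}{5} \approx -163.8$)
$v \left(- I{\left(\frac{1}{2},2 \right)}\right) = - \frac{819 \left(- (4 + 4 \cdot 2)\right)}{5} = - \frac{819 \left(- (4 + 8)\right)}{5} = - \frac{819 \left(\left(-1\right) 12\right)}{5} = \left(- \frac{819}{5}\right) \left(-12\right) = \frac{9828}{5}$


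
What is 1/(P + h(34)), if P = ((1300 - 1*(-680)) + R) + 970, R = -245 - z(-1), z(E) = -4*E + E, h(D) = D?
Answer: 1/2736 ≈ 0.00036550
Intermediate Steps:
z(E) = -3*E
R = -248 (R = -245 - (-3)*(-1) = -245 - 1*3 = -245 - 3 = -248)
P = 2702 (P = ((1300 - 1*(-680)) - 248) + 970 = ((1300 + 680) - 248) + 970 = (1980 - 248) + 970 = 1732 + 970 = 2702)
1/(P + h(34)) = 1/(2702 + 34) = 1/2736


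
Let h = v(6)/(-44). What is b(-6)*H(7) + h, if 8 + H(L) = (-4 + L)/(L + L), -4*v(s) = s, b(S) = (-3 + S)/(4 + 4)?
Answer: 10833/1232 ≈ 8.7930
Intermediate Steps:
b(S) = -3/8 + S/8 (b(S) = (-3 + S)/8 = (-3 + S)*(⅛) = -3/8 + S/8)
v(s) = -s/4
H(L) = -8 + (-4 + L)/(2*L) (H(L) = -8 + (-4 + L)/(L + L) = -8 + (-4 + L)/((2*L)) = -8 + (-4 + L)*(1/(2*L)) = -8 + (-4 + L)/(2*L))
h = 3/88 (h = -¼*6/(-44) = -3/2*(-1/44) = 3/88 ≈ 0.034091)
b(-6)*H(7) + h = (-3/8 + (⅛)*(-6))*(-15/2 - 2/7) + 3/88 = (-3/8 - ¾)*(-15/2 - 2*⅐) + 3/88 = -9*(-15/2 - 2/7)/8 + 3/88 = -9/8*(-109/14) + 3/88 = 981/112 + 3/88 = 10833/1232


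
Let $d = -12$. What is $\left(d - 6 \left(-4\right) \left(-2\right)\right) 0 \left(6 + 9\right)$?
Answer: $0$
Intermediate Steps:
$\left(d - 6 \left(-4\right) \left(-2\right)\right) 0 \left(6 + 9\right) = \left(-12 - 6 \left(-4\right) \left(-2\right)\right) 0 \left(6 + 9\right) = \left(-12 - \left(-24\right) \left(-2\right)\right) 0 \cdot 15 = \left(-12 - 48\right) 0 \cdot 15 = \left(-60\right) 0 \cdot 15 = 0 \cdot 15 = 0$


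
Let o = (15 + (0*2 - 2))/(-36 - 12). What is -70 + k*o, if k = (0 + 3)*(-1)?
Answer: -1107/16 ≈ -69.188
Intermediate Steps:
k = -3 (k = 3*(-1) = -3)
o = -13/48 (o = (15 + (0 - 2))/(-48) = (15 - 2)*(-1/48) = 13*(-1/48) = -13/48 ≈ -0.27083)
-70 + k*o = -70 - 3*(-13/48) = -70 + 13/16 = -1107/16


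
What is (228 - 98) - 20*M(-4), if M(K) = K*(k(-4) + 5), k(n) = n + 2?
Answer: 370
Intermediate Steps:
k(n) = 2 + n
M(K) = 3*K (M(K) = K*((2 - 4) + 5) = K*(-2 + 5) = K*3 = 3*K)
(228 - 98) - 20*M(-4) = (228 - 98) - 60*(-4) = 130 - 20*(-12) = 130 + 240 = 370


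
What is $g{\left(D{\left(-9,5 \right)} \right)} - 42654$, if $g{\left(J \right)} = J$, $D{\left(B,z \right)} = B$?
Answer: $-42663$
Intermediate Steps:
$g{\left(D{\left(-9,5 \right)} \right)} - 42654 = -9 - 42654 = -42663$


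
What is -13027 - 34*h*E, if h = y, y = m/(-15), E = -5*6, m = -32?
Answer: -10851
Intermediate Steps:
E = -30
y = 32/15 (y = -32/(-15) = -32*(-1/15) = 32/15 ≈ 2.1333)
h = 32/15 ≈ 2.1333
-13027 - 34*h*E = -13027 - 34*(32/15)*(-30) = -13027 - 1088*(-30)/15 = -13027 - 1*(-2176) = -13027 + 2176 = -10851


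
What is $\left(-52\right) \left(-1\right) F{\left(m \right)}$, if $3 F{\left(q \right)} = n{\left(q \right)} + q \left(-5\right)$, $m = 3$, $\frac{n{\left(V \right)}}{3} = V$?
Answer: $-104$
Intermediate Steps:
$n{\left(V \right)} = 3 V$
$F{\left(q \right)} = - \frac{2 q}{3}$ ($F{\left(q \right)} = \frac{3 q + q \left(-5\right)}{3} = \frac{3 q - 5 q}{3} = \frac{\left(-2\right) q}{3} = - \frac{2 q}{3}$)
$\left(-52\right) \left(-1\right) F{\left(m \right)} = \left(-52\right) \left(-1\right) \left(\left(- \frac{2}{3}\right) 3\right) = 52 \left(-2\right) = -104$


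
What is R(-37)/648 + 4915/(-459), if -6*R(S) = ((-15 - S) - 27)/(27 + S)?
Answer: -1415537/132192 ≈ -10.708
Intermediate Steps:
R(S) = -(-42 - S)/(6*(27 + S)) (R(S) = -((-15 - S) - 27)/(6*(27 + S)) = -(-42 - S)/(6*(27 + S)))
R(-37)/648 + 4915/(-459) = ((42 - 37)/(6*(27 - 37)))/648 + 4915/(-459) = ((1/6)*5/(-10))*(1/648) + 4915*(-1/459) = ((1/6)*(-1/10)*5)*(1/648) - 4915/459 = -1/12*1/648 - 4915/459 = -1/7776 - 4915/459 = -1415537/132192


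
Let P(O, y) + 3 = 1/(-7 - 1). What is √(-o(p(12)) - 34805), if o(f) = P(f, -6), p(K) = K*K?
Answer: 3*I*√61870/4 ≈ 186.55*I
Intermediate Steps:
p(K) = K²
P(O, y) = -25/8 (P(O, y) = -3 + 1/(-7 - 1) = -3 + 1/(-8) = -3 - ⅛ = -25/8)
o(f) = -25/8
√(-o(p(12)) - 34805) = √(-1*(-25/8) - 34805) = √(25/8 - 34805) = √(-278415/8) = 3*I*√61870/4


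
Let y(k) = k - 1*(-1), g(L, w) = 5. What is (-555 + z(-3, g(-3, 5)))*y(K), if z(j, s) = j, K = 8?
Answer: -5022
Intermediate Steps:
y(k) = 1 + k (y(k) = k + 1 = 1 + k)
(-555 + z(-3, g(-3, 5)))*y(K) = (-555 - 3)*(1 + 8) = -558*9 = -5022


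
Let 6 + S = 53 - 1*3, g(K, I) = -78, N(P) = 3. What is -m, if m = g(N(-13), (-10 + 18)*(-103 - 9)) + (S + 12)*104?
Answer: -5746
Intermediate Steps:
S = 44 (S = -6 + (53 - 1*3) = -6 + (53 - 3) = -6 + 50 = 44)
m = 5746 (m = -78 + (44 + 12)*104 = -78 + 56*104 = -78 + 5824 = 5746)
-m = -1*5746 = -5746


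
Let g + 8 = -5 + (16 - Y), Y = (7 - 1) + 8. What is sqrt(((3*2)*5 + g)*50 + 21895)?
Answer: sqrt(22845) ≈ 151.15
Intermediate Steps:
Y = 14 (Y = 6 + 8 = 14)
g = -11 (g = -8 + (-5 + (16 - 1*14)) = -8 + (-5 + (16 - 14)) = -8 + (-5 + 2) = -8 - 3 = -11)
sqrt(((3*2)*5 + g)*50 + 21895) = sqrt(((3*2)*5 - 11)*50 + 21895) = sqrt((6*5 - 11)*50 + 21895) = sqrt((30 - 11)*50 + 21895) = sqrt(19*50 + 21895) = sqrt(950 + 21895) = sqrt(22845)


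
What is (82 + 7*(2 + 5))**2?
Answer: 17161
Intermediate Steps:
(82 + 7*(2 + 5))**2 = (82 + 7*7)**2 = (82 + 49)**2 = 131**2 = 17161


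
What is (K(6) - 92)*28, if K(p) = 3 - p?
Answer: -2660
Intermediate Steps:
(K(6) - 92)*28 = ((3 - 1*6) - 92)*28 = ((3 - 6) - 92)*28 = (-3 - 92)*28 = -95*28 = -2660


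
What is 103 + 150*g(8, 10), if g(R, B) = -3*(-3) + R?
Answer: 2653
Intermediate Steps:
g(R, B) = 9 + R
103 + 150*g(8, 10) = 103 + 150*(9 + 8) = 103 + 150*17 = 103 + 2550 = 2653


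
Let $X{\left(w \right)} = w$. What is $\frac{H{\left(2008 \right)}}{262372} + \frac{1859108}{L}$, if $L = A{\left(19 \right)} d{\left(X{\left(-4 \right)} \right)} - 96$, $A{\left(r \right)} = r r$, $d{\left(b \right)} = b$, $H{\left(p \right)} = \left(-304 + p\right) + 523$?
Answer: $- \frac{11085783059}{9183020} \approx -1207.2$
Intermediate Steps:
$H{\left(p \right)} = 219 + p$
$A{\left(r \right)} = r^{2}$
$L = -1540$ ($L = 19^{2} \left(-4\right) - 96 = 361 \left(-4\right) - 96 = -1444 - 96 = -1540$)
$\frac{H{\left(2008 \right)}}{262372} + \frac{1859108}{L} = \frac{219 + 2008}{262372} + \frac{1859108}{-1540} = 2227 \cdot \frac{1}{262372} + 1859108 \left(- \frac{1}{1540}\right) = \frac{2227}{262372} - \frac{464777}{385} = - \frac{11085783059}{9183020}$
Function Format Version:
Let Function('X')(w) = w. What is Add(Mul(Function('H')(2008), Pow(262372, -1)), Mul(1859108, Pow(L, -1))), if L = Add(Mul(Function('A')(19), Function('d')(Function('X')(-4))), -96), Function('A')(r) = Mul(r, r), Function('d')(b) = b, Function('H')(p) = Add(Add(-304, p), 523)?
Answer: Rational(-11085783059, 9183020) ≈ -1207.2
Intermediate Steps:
Function('H')(p) = Add(219, p)
Function('A')(r) = Pow(r, 2)
L = -1540 (L = Add(Mul(Pow(19, 2), -4), -96) = Add(Mul(361, -4), -96) = Add(-1444, -96) = -1540)
Add(Mul(Function('H')(2008), Pow(262372, -1)), Mul(1859108, Pow(L, -1))) = Add(Mul(Add(219, 2008), Pow(262372, -1)), Mul(1859108, Pow(-1540, -1))) = Add(Mul(2227, Rational(1, 262372)), Mul(1859108, Rational(-1, 1540))) = Add(Rational(2227, 262372), Rational(-464777, 385)) = Rational(-11085783059, 9183020)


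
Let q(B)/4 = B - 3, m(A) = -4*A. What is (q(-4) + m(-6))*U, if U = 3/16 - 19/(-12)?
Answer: -85/12 ≈ -7.0833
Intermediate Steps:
U = 85/48 (U = 3*(1/16) - 19*(-1/12) = 3/16 + 19/12 = 85/48 ≈ 1.7708)
q(B) = -12 + 4*B (q(B) = 4*(B - 3) = 4*(-3 + B) = -12 + 4*B)
(q(-4) + m(-6))*U = ((-12 + 4*(-4)) - 4*(-6))*(85/48) = ((-12 - 16) + 24)*(85/48) = (-28 + 24)*(85/48) = -4*85/48 = -85/12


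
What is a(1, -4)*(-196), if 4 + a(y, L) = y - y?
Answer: 784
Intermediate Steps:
a(y, L) = -4 (a(y, L) = -4 + (y - y) = -4 + 0 = -4)
a(1, -4)*(-196) = -4*(-196) = 784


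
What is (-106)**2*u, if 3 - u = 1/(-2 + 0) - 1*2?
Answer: 61798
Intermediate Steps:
u = 11/2 (u = 3 - (1/(-2 + 0) - 1*2) = 3 - (1/(-2) - 2) = 3 - (-1/2 - 2) = 3 - 1*(-5/2) = 3 + 5/2 = 11/2 ≈ 5.5000)
(-106)**2*u = (-106)**2*(11/2) = 11236*(11/2) = 61798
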